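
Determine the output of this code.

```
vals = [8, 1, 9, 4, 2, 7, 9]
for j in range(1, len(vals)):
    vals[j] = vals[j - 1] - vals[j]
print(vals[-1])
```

-24

j=1: vals[1] = 8-1 = 7 → [8, 7, 9, 4, 2, 7, 9]
j=2: vals[2] = 7-9 = -2 → [8, 7, -2, 4, 2, 7, 9]
j=3: vals[3] = (-2)-4 = -6 → [8, 7, -2, -6, 2, 7, 9]
j=4: vals[4] = (-6)-2 = -8 → [8, 7, -2, -6, -8, 7, 9]
j=5: vals[5] = (-8)-7 = -15 → [8, 7, -2, -6, -8, -15, 9]
j=6: vals[6] = (-15)-9 = -24 → [8, 7, -2, -6, -8, -15, -24]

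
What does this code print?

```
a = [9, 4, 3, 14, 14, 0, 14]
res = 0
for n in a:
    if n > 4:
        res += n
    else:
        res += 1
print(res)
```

n=9: >4, res = 0+9 = 9
n=4: not >4, res = 9+1 = 10
n=3: not >4, res = 10+1 = 11
n=14: >4, res = 11+14 = 25
n=14: >4, res = 25+14 = 39
n=0: not >4, res = 39+1 = 40
n=14: >4, res = 40+14 = 54

54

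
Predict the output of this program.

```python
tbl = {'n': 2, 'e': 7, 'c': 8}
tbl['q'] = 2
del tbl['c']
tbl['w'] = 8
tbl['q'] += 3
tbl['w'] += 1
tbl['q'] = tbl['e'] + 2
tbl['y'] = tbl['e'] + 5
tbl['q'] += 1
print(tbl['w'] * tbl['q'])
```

tbl['q'] = 2 → {'n': 2, 'e': 7, 'c': 8, 'q': 2}
del 'c' → {'n': 2, 'e': 7, 'q': 2}
tbl['w'] = 8 → {'n': 2, 'e': 7, 'q': 2, 'w': 8}
tbl['q'] = 2+3 = 5 → {'n': 2, 'e': 7, 'q': 5, 'w': 8}
tbl['w'] = 8+1 = 9 → {'n': 2, 'e': 7, 'q': 5, 'w': 9}
tbl['q'] = tbl['e']+2 = 9 → {'n': 2, 'e': 7, 'q': 9, 'w': 9}
tbl['y'] = tbl['e']+5 = 12 → {'n': 2, 'e': 7, 'q': 9, 'w': 9, 'y': 12}
tbl['q'] = 9+1 = 10 → {'n': 2, 'e': 7, 'q': 10, 'w': 9, 'y': 12}
tbl['w']*tbl['q'] = 9*10 = 90

90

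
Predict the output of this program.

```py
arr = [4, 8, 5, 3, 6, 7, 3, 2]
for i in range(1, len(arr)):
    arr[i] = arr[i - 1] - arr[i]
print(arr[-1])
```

i=1: arr[1] = 4-8 = -4 → [4, -4, 5, 3, 6, 7, 3, 2]
i=2: arr[2] = (-4)-5 = -9 → [4, -4, -9, 3, 6, 7, 3, 2]
i=3: arr[3] = (-9)-3 = -12 → [4, -4, -9, -12, 6, 7, 3, 2]
i=4: arr[4] = (-12)-6 = -18 → [4, -4, -9, -12, -18, 7, 3, 2]
i=5: arr[5] = (-18)-7 = -25 → [4, -4, -9, -12, -18, -25, 3, 2]
i=6: arr[6] = (-25)-3 = -28 → [4, -4, -9, -12, -18, -25, -28, 2]
i=7: arr[7] = (-28)-2 = -30 → [4, -4, -9, -12, -18, -25, -28, -30]

-30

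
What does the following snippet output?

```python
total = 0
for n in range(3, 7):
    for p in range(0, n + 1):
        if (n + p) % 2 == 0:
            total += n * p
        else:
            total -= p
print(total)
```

132

n=3,p=0: odd sum, total = 0-0 = 0
n=3,p=1: even sum, total = 0+3 = 3
n=3,p=2: odd sum, total = 3-2 = 1
n=3,p=3: even sum, total = 1+9 = 10
n=4,p=0: even sum, total = 10+0 = 10
n=4,p=1: odd sum, total = 10-1 = 9
n=4,p=2: even sum, total = 9+8 = 17
n=4,p=3: odd sum, total = 17-3 = 14
n=4,p=4: even sum, total = 14+16 = 30
n=5,p=0: odd sum, total = 30-0 = 30
n=5,p=1: even sum, total = 30+5 = 35
n=5,p=2: odd sum, total = 35-2 = 33
n=5,p=3: even sum, total = 33+15 = 48
n=5,p=4: odd sum, total = 48-4 = 44
n=5,p=5: even sum, total = 44+25 = 69
n=6,p=0: even sum, total = 69+0 = 69
n=6,p=1: odd sum, total = 69-1 = 68
n=6,p=2: even sum, total = 68+12 = 80
n=6,p=3: odd sum, total = 80-3 = 77
n=6,p=4: even sum, total = 77+24 = 101
n=6,p=5: odd sum, total = 101-5 = 96
n=6,p=6: even sum, total = 96+36 = 132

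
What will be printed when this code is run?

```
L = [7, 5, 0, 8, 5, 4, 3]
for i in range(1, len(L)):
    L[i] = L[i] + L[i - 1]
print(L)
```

i=1: L[1] = 5+7 = 12 → [7, 12, 0, 8, 5, 4, 3]
i=2: L[2] = 0+12 = 12 → [7, 12, 12, 8, 5, 4, 3]
i=3: L[3] = 8+12 = 20 → [7, 12, 12, 20, 5, 4, 3]
i=4: L[4] = 5+20 = 25 → [7, 12, 12, 20, 25, 4, 3]
i=5: L[5] = 4+25 = 29 → [7, 12, 12, 20, 25, 29, 3]
i=6: L[6] = 3+29 = 32 → [7, 12, 12, 20, 25, 29, 32]

[7, 12, 12, 20, 25, 29, 32]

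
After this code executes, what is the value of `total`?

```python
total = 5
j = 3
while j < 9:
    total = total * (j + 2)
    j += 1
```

j=3: total = 5*5 = 25
j=4: total = 25*6 = 150
j=5: total = 150*7 = 1050
j=6: total = 1050*8 = 8400
j=7: total = 8400*9 = 75600
j=8: total = 75600*10 = 756000

756000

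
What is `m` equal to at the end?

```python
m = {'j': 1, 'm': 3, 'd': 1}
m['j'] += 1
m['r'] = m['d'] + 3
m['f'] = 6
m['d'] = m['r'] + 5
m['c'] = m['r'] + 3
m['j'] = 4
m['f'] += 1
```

m['j'] = 1+1 = 2 → {'j': 2, 'm': 3, 'd': 1}
m['r'] = m['d']+3 = 4 → {'j': 2, 'm': 3, 'd': 1, 'r': 4}
m['f'] = 6 → {'j': 2, 'm': 3, 'd': 1, 'r': 4, 'f': 6}
m['d'] = m['r']+5 = 9 → {'j': 2, 'm': 3, 'd': 9, 'r': 4, 'f': 6}
m['c'] = m['r']+3 = 7 → {'j': 2, 'm': 3, 'd': 9, 'r': 4, 'f': 6, 'c': 7}
m['j'] = 4 → {'j': 4, 'm': 3, 'd': 9, 'r': 4, 'f': 6, 'c': 7}
m['f'] = 6+1 = 7 → {'j': 4, 'm': 3, 'd': 9, 'r': 4, 'f': 7, 'c': 7}

{'j': 4, 'm': 3, 'd': 9, 'r': 4, 'f': 7, 'c': 7}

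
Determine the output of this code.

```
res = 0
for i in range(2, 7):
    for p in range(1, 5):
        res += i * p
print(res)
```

i=2,p=1: res = 0+2 = 2
i=2,p=2: res = 2+4 = 6
i=2,p=3: res = 6+6 = 12
i=2,p=4: res = 12+8 = 20
i=3,p=1: res = 20+3 = 23
i=3,p=2: res = 23+6 = 29
i=3,p=3: res = 29+9 = 38
i=3,p=4: res = 38+12 = 50
i=4,p=1: res = 50+4 = 54
i=4,p=2: res = 54+8 = 62
i=4,p=3: res = 62+12 = 74
i=4,p=4: res = 74+16 = 90
i=5,p=1: res = 90+5 = 95
i=5,p=2: res = 95+10 = 105
i=5,p=3: res = 105+15 = 120
i=5,p=4: res = 120+20 = 140
i=6,p=1: res = 140+6 = 146
i=6,p=2: res = 146+12 = 158
i=6,p=3: res = 158+18 = 176
i=6,p=4: res = 176+24 = 200

200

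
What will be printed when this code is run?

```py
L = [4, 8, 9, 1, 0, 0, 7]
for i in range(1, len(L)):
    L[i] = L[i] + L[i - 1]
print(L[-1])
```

29

i=1: L[1] = 8+4 = 12 → [4, 12, 9, 1, 0, 0, 7]
i=2: L[2] = 9+12 = 21 → [4, 12, 21, 1, 0, 0, 7]
i=3: L[3] = 1+21 = 22 → [4, 12, 21, 22, 0, 0, 7]
i=4: L[4] = 0+22 = 22 → [4, 12, 21, 22, 22, 0, 7]
i=5: L[5] = 0+22 = 22 → [4, 12, 21, 22, 22, 22, 7]
i=6: L[6] = 7+22 = 29 → [4, 12, 21, 22, 22, 22, 29]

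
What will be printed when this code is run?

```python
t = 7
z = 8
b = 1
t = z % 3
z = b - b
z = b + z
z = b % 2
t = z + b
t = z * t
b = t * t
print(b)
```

4

t = 8%3 = 2
z = 1-1 = 0
z = 1+0 = 1
z = 1%2 = 1
t = 1+1 = 2
t = 1*2 = 2
b = 2*2 = 4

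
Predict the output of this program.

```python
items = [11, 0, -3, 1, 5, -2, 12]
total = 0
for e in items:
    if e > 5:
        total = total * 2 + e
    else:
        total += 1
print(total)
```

e=11: >5, total = 0*2+11 = 11
e=0: not >5, total = 11+1 = 12
e=-3: not >5, total = 12+1 = 13
e=1: not >5, total = 13+1 = 14
e=5: not >5, total = 14+1 = 15
e=-2: not >5, total = 15+1 = 16
e=12: >5, total = 16*2+12 = 44

44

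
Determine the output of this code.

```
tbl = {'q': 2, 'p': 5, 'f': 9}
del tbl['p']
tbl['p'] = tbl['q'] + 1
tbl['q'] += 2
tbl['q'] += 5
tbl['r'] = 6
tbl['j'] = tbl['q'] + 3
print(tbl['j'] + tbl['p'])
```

del 'p' → {'q': 2, 'f': 9}
tbl['p'] = tbl['q']+1 = 3 → {'q': 2, 'f': 9, 'p': 3}
tbl['q'] = 2+2 = 4 → {'q': 4, 'f': 9, 'p': 3}
tbl['q'] = 4+5 = 9 → {'q': 9, 'f': 9, 'p': 3}
tbl['r'] = 6 → {'q': 9, 'f': 9, 'p': 3, 'r': 6}
tbl['j'] = tbl['q']+3 = 12 → {'q': 9, 'f': 9, 'p': 3, 'r': 6, 'j': 12}
tbl['j']+tbl['p'] = 12+3 = 15

15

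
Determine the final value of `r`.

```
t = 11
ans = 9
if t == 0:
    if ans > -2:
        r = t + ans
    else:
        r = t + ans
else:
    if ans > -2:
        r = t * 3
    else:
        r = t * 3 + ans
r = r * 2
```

66

t=11, ans=9
t == 0 is False; ans > -2 is True
→ r = t * 3 = 33
r = 33*2 = 66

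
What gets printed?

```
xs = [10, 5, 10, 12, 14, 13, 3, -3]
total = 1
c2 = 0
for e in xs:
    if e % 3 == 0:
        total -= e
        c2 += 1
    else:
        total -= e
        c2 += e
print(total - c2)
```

e=10: not %3==0, total = 1-10 = -9; c2=10
e=5: not %3==0, total = (-9)-5 = -14; c2=15
e=10: not %3==0, total = (-14)-10 = -24; c2=25
e=12: %3==0, total = (-24)-12 = -36; c2=26
e=14: not %3==0, total = (-36)-14 = -50; c2=40
e=13: not %3==0, total = (-50)-13 = -63; c2=53
e=3: %3==0, total = (-63)-3 = -66; c2=54
e=-3: %3==0, total = (-66)-(-3) = -63; c2=55
total-c2 = (-63)-55 = -118

-118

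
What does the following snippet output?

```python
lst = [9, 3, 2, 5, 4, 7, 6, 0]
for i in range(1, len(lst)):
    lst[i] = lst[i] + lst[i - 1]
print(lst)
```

i=1: lst[1] = 3+9 = 12 → [9, 12, 2, 5, 4, 7, 6, 0]
i=2: lst[2] = 2+12 = 14 → [9, 12, 14, 5, 4, 7, 6, 0]
i=3: lst[3] = 5+14 = 19 → [9, 12, 14, 19, 4, 7, 6, 0]
i=4: lst[4] = 4+19 = 23 → [9, 12, 14, 19, 23, 7, 6, 0]
i=5: lst[5] = 7+23 = 30 → [9, 12, 14, 19, 23, 30, 6, 0]
i=6: lst[6] = 6+30 = 36 → [9, 12, 14, 19, 23, 30, 36, 0]
i=7: lst[7] = 0+36 = 36 → [9, 12, 14, 19, 23, 30, 36, 36]

[9, 12, 14, 19, 23, 30, 36, 36]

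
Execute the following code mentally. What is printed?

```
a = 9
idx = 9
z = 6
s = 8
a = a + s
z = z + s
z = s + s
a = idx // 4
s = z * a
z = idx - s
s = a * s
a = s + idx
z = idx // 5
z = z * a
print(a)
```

a = 9+8 = 17
z = 6+8 = 14
z = 8+8 = 16
a = 9//4 = 2
s = 16*2 = 32
z = 9-32 = -23
s = 2*32 = 64
a = 64+9 = 73
z = 9//5 = 1
z = 1*73 = 73

73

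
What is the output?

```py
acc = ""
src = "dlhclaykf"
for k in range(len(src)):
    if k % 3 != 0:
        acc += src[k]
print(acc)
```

k=0: skip
k=1: add 'l' → 'l'
k=2: add 'h' → 'lh'
k=3: skip
k=4: add 'l' → 'lhl'
k=5: add 'a' → 'lhla'
k=6: skip
k=7: add 'k' → 'lhlak'
k=8: add 'f' → 'lhlakf'

lhlakf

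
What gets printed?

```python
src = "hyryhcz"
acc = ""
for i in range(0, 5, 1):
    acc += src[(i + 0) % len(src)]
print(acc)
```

hyryh

i=0: add src[0]='h' → 'h'
i=1: add src[1]='y' → 'hy'
i=2: add src[2]='r' → 'hyr'
i=3: add src[3]='y' → 'hyry'
i=4: add src[4]='h' → 'hyryh'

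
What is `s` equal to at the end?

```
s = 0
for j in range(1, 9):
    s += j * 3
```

j=1: s = 0+1*3 = 3
j=2: s = 3+2*3 = 9
j=3: s = 9+3*3 = 18
j=4: s = 18+4*3 = 30
j=5: s = 30+5*3 = 45
j=6: s = 45+6*3 = 63
j=7: s = 63+7*3 = 84
j=8: s = 84+8*3 = 108

108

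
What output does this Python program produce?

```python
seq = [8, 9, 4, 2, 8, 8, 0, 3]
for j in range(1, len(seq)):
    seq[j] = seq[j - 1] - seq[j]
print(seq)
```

[8, -1, -5, -7, -15, -23, -23, -26]

j=1: seq[1] = 8-9 = -1 → [8, -1, 4, 2, 8, 8, 0, 3]
j=2: seq[2] = (-1)-4 = -5 → [8, -1, -5, 2, 8, 8, 0, 3]
j=3: seq[3] = (-5)-2 = -7 → [8, -1, -5, -7, 8, 8, 0, 3]
j=4: seq[4] = (-7)-8 = -15 → [8, -1, -5, -7, -15, 8, 0, 3]
j=5: seq[5] = (-15)-8 = -23 → [8, -1, -5, -7, -15, -23, 0, 3]
j=6: seq[6] = (-23)-0 = -23 → [8, -1, -5, -7, -15, -23, -23, 3]
j=7: seq[7] = (-23)-3 = -26 → [8, -1, -5, -7, -15, -23, -23, -26]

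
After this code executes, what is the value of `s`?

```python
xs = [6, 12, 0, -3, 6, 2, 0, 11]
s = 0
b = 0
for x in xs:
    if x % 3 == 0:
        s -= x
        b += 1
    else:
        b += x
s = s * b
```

x=6: %3==0, s = 0-6 = -6; b=1
x=12: %3==0, s = (-6)-12 = -18; b=2
x=0: %3==0, s = (-18)-0 = -18; b=3
x=-3: %3==0, s = (-18)-(-3) = -15; b=4
x=6: %3==0, s = (-15)-6 = -21; b=5
x=2: not %3==0; b=7
x=0: %3==0, s = (-21)-0 = -21; b=8
x=11: not %3==0; b=19
s*b = (-21)*19 = -399

-399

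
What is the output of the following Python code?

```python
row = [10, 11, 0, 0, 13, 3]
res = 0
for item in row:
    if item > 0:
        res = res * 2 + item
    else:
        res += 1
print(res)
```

item=10: >0, res = 0*2+10 = 10
item=11: >0, res = 10*2+11 = 31
item=0: not >0, res = 31+1 = 32
item=0: not >0, res = 32+1 = 33
item=13: >0, res = 33*2+13 = 79
item=3: >0, res = 79*2+3 = 161

161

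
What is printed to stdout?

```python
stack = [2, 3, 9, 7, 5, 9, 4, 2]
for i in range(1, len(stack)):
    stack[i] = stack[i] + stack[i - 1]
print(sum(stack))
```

i=1: stack[1] = 3+2 = 5 → [2, 5, 9, 7, 5, 9, 4, 2]
i=2: stack[2] = 9+5 = 14 → [2, 5, 14, 7, 5, 9, 4, 2]
i=3: stack[3] = 7+14 = 21 → [2, 5, 14, 21, 5, 9, 4, 2]
i=4: stack[4] = 5+21 = 26 → [2, 5, 14, 21, 26, 9, 4, 2]
i=5: stack[5] = 9+26 = 35 → [2, 5, 14, 21, 26, 35, 4, 2]
i=6: stack[6] = 4+35 = 39 → [2, 5, 14, 21, 26, 35, 39, 2]
i=7: stack[7] = 2+39 = 41 → [2, 5, 14, 21, 26, 35, 39, 41]
sum = 183

183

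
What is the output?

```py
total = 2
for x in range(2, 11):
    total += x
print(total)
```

x=2: total = 2+2 = 4
x=3: total = 4+3 = 7
x=4: total = 7+4 = 11
x=5: total = 11+5 = 16
x=6: total = 16+6 = 22
x=7: total = 22+7 = 29
x=8: total = 29+8 = 37
x=9: total = 37+9 = 46
x=10: total = 46+10 = 56

56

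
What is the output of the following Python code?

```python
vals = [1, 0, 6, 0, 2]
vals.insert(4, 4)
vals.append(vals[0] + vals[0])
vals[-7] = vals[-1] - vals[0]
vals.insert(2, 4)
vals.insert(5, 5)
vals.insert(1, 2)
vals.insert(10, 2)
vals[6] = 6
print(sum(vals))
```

insert 4 at 4 → [1, 0, 6, 0, 4, 2]
append vals[0]+vals[0] = 1+1 = 2 → [1, 0, 6, 0, 4, 2, 2]
vals[-7] = vals[-1]-vals[0] = 2-1 = 1 → [1, 0, 6, 0, 4, 2, 2]
insert 4 at 2 → [1, 0, 4, 6, 0, 4, 2, 2]
insert 5 at 5 → [1, 0, 4, 6, 0, 5, 4, 2, 2]
insert 2 at 1 → [1, 2, 0, 4, 6, 0, 5, 4, 2, 2]
insert 2 at 10 → [1, 2, 0, 4, 6, 0, 5, 4, 2, 2, 2]
vals[6] = 6 → [1, 2, 0, 4, 6, 0, 6, 4, 2, 2, 2]
sum = 29

29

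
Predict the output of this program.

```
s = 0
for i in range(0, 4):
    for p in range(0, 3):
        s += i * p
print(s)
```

i=0,p=0: s = 0+0 = 0
i=0,p=1: s = 0+0 = 0
i=0,p=2: s = 0+0 = 0
i=1,p=0: s = 0+0 = 0
i=1,p=1: s = 0+1 = 1
i=1,p=2: s = 1+2 = 3
i=2,p=0: s = 3+0 = 3
i=2,p=1: s = 3+2 = 5
i=2,p=2: s = 5+4 = 9
i=3,p=0: s = 9+0 = 9
i=3,p=1: s = 9+3 = 12
i=3,p=2: s = 12+6 = 18

18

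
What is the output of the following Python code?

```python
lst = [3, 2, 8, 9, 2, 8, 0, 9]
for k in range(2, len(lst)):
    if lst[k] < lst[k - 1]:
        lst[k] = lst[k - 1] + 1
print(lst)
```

[3, 2, 8, 9, 10, 11, 12, 13]

k=2: 8>=2, unchanged → [3, 2, 8, 9, 2, 8, 0, 9]
k=3: 9>=8, unchanged → [3, 2, 8, 9, 2, 8, 0, 9]
k=4: 2<9, lst[4] = 9+1 = 10 → [3, 2, 8, 9, 10, 8, 0, 9]
k=5: 8<10, lst[5] = 10+1 = 11 → [3, 2, 8, 9, 10, 11, 0, 9]
k=6: 0<11, lst[6] = 11+1 = 12 → [3, 2, 8, 9, 10, 11, 12, 9]
k=7: 9<12, lst[7] = 12+1 = 13 → [3, 2, 8, 9, 10, 11, 12, 13]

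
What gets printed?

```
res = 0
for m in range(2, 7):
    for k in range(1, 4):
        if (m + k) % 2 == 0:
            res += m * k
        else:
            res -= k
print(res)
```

40

m=2,k=1: odd sum, res = 0-1 = -1
m=2,k=2: even sum, res = (-1)+4 = 3
m=2,k=3: odd sum, res = 3-3 = 0
m=3,k=1: even sum, res = 0+3 = 3
m=3,k=2: odd sum, res = 3-2 = 1
m=3,k=3: even sum, res = 1+9 = 10
m=4,k=1: odd sum, res = 10-1 = 9
m=4,k=2: even sum, res = 9+8 = 17
m=4,k=3: odd sum, res = 17-3 = 14
m=5,k=1: even sum, res = 14+5 = 19
m=5,k=2: odd sum, res = 19-2 = 17
m=5,k=3: even sum, res = 17+15 = 32
m=6,k=1: odd sum, res = 32-1 = 31
m=6,k=2: even sum, res = 31+12 = 43
m=6,k=3: odd sum, res = 43-3 = 40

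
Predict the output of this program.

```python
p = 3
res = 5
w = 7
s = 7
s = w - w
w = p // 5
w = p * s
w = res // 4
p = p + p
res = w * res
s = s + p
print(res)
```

s = 7-7 = 0
w = 3//5 = 0
w = 3*0 = 0
w = 5//4 = 1
p = 3+3 = 6
res = 1*5 = 5
s = 0+6 = 6

5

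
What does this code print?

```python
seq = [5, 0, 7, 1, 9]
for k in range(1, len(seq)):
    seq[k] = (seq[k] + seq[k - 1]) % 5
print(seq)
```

k=1: seq[1] = (0+5)%5 = 0 → [5, 0, 7, 1, 9]
k=2: seq[2] = (7+0)%5 = 2 → [5, 0, 2, 1, 9]
k=3: seq[3] = (1+2)%5 = 3 → [5, 0, 2, 3, 9]
k=4: seq[4] = (9+3)%5 = 2 → [5, 0, 2, 3, 2]

[5, 0, 2, 3, 2]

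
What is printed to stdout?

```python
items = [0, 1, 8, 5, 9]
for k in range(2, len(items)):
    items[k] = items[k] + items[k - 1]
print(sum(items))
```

47

k=2: items[2] = 8+1 = 9 → [0, 1, 9, 5, 9]
k=3: items[3] = 5+9 = 14 → [0, 1, 9, 14, 9]
k=4: items[4] = 9+14 = 23 → [0, 1, 9, 14, 23]
sum = 47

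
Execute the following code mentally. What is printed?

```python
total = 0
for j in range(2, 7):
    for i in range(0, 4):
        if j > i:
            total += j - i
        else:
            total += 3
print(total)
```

60

j=2,i=0: 2>0, total = 0+2 = 2
j=2,i=1: 2>1, total = 2+1 = 3
j=2,i=2: not 2>2, total = 3+3 = 6
j=2,i=3: not 2>3, total = 6+3 = 9
j=3,i=0: 3>0, total = 9+3 = 12
j=3,i=1: 3>1, total = 12+2 = 14
j=3,i=2: 3>2, total = 14+1 = 15
j=3,i=3: not 3>3, total = 15+3 = 18
j=4,i=0: 4>0, total = 18+4 = 22
j=4,i=1: 4>1, total = 22+3 = 25
j=4,i=2: 4>2, total = 25+2 = 27
j=4,i=3: 4>3, total = 27+1 = 28
j=5,i=0: 5>0, total = 28+5 = 33
j=5,i=1: 5>1, total = 33+4 = 37
j=5,i=2: 5>2, total = 37+3 = 40
j=5,i=3: 5>3, total = 40+2 = 42
j=6,i=0: 6>0, total = 42+6 = 48
j=6,i=1: 6>1, total = 48+5 = 53
j=6,i=2: 6>2, total = 53+4 = 57
j=6,i=3: 6>3, total = 57+3 = 60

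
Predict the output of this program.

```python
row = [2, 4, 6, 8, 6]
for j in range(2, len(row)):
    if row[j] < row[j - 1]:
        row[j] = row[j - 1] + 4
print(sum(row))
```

32

j=2: 6>=4, unchanged → [2, 4, 6, 8, 6]
j=3: 8>=6, unchanged → [2, 4, 6, 8, 6]
j=4: 6<8, row[4] = 8+4 = 12 → [2, 4, 6, 8, 12]
sum = 32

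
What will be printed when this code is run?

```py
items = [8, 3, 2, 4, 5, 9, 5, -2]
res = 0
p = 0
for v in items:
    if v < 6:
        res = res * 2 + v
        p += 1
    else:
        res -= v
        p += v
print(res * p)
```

-8280

v=8: not <6, res = 0-8 = -8; p=8
v=3: <6, res = (-8)*2+3 = -13; p=9
v=2: <6, res = (-13)*2+2 = -24; p=10
v=4: <6, res = (-24)*2+4 = -44; p=11
v=5: <6, res = (-44)*2+5 = -83; p=12
v=9: not <6, res = (-83)-9 = -92; p=21
v=5: <6, res = (-92)*2+5 = -179; p=22
v=-2: <6, res = (-179)*2+(-2) = -360; p=23
res*p = (-360)*23 = -8280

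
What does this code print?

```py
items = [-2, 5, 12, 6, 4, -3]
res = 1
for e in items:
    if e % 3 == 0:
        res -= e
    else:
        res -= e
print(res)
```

e=-2: not %3==0, res = 1-(-2) = 3
e=5: not %3==0, res = 3-5 = -2
e=12: %3==0, res = (-2)-12 = -14
e=6: %3==0, res = (-14)-6 = -20
e=4: not %3==0, res = (-20)-4 = -24
e=-3: %3==0, res = (-24)-(-3) = -21

-21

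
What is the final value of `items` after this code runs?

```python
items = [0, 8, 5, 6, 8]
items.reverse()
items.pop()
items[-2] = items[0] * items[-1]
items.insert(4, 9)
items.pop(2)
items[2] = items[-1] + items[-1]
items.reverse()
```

[9, 18, 6, 8]

reverse → [8, 6, 5, 8, 0]
pop() removes 0 → [8, 6, 5, 8]
items[-2] = items[0]*items[-1] = 8*8 = 64 → [8, 6, 64, 8]
insert 9 at 4 → [8, 6, 64, 8, 9]
pop(2) removes 64 → [8, 6, 8, 9]
items[2] = items[-1]+items[-1] = 9+9 = 18 → [8, 6, 18, 9]
reverse → [9, 18, 6, 8]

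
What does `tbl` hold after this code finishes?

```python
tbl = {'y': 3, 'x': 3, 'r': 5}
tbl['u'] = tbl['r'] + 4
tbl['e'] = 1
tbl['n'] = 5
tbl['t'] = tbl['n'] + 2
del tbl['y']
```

{'x': 3, 'r': 5, 'u': 9, 'e': 1, 'n': 5, 't': 7}

tbl['u'] = tbl['r']+4 = 9 → {'y': 3, 'x': 3, 'r': 5, 'u': 9}
tbl['e'] = 1 → {'y': 3, 'x': 3, 'r': 5, 'u': 9, 'e': 1}
tbl['n'] = 5 → {'y': 3, 'x': 3, 'r': 5, 'u': 9, 'e': 1, 'n': 5}
tbl['t'] = tbl['n']+2 = 7 → {'y': 3, 'x': 3, 'r': 5, 'u': 9, 'e': 1, 'n': 5, 't': 7}
del 'y' → {'x': 3, 'r': 5, 'u': 9, 'e': 1, 'n': 5, 't': 7}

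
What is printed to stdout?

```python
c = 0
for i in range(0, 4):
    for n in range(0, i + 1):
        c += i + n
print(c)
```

30

i=0,n=0: c = 0+0 = 0
i=1,n=0: c = 0+1 = 1
i=1,n=1: c = 1+2 = 3
i=2,n=0: c = 3+2 = 5
i=2,n=1: c = 5+3 = 8
i=2,n=2: c = 8+4 = 12
i=3,n=0: c = 12+3 = 15
i=3,n=1: c = 15+4 = 19
i=3,n=2: c = 19+5 = 24
i=3,n=3: c = 24+6 = 30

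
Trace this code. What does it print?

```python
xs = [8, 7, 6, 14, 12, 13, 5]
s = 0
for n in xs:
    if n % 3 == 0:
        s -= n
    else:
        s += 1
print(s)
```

n=8: not %3==0, s = 0+1 = 1
n=7: not %3==0, s = 1+1 = 2
n=6: %3==0, s = 2-6 = -4
n=14: not %3==0, s = (-4)+1 = -3
n=12: %3==0, s = (-3)-12 = -15
n=13: not %3==0, s = (-15)+1 = -14
n=5: not %3==0, s = (-14)+1 = -13

-13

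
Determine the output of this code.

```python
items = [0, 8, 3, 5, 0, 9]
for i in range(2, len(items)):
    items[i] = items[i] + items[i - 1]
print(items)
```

i=2: items[2] = 3+8 = 11 → [0, 8, 11, 5, 0, 9]
i=3: items[3] = 5+11 = 16 → [0, 8, 11, 16, 0, 9]
i=4: items[4] = 0+16 = 16 → [0, 8, 11, 16, 16, 9]
i=5: items[5] = 9+16 = 25 → [0, 8, 11, 16, 16, 25]

[0, 8, 11, 16, 16, 25]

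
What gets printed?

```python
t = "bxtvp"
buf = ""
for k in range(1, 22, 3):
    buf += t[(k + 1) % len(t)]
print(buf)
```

tbvxptb

k=1: add t[2]='t' → 't'
k=4: add t[0]='b' → 'tb'
k=7: add t[3]='v' → 'tbv'
k=10: add t[1]='x' → 'tbvx'
k=13: add t[4]='p' → 'tbvxp'
k=16: add t[2]='t' → 'tbvxpt'
k=19: add t[0]='b' → 'tbvxptb'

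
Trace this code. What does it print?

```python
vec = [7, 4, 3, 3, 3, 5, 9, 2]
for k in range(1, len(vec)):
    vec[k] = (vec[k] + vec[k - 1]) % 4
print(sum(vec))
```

k=1: vec[1] = (4+7)%4 = 3 → [7, 3, 3, 3, 3, 5, 9, 2]
k=2: vec[2] = (3+3)%4 = 2 → [7, 3, 2, 3, 3, 5, 9, 2]
k=3: vec[3] = (3+2)%4 = 1 → [7, 3, 2, 1, 3, 5, 9, 2]
k=4: vec[4] = (3+1)%4 = 0 → [7, 3, 2, 1, 0, 5, 9, 2]
k=5: vec[5] = (5+0)%4 = 1 → [7, 3, 2, 1, 0, 1, 9, 2]
k=6: vec[6] = (9+1)%4 = 2 → [7, 3, 2, 1, 0, 1, 2, 2]
k=7: vec[7] = (2+2)%4 = 0 → [7, 3, 2, 1, 0, 1, 2, 0]
sum = 16

16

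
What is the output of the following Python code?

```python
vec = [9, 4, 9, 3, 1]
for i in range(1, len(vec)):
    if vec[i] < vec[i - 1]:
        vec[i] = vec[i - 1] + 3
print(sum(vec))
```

i=1: 4<9, vec[1] = 9+3 = 12 → [9, 12, 9, 3, 1]
i=2: 9<12, vec[2] = 12+3 = 15 → [9, 12, 15, 3, 1]
i=3: 3<15, vec[3] = 15+3 = 18 → [9, 12, 15, 18, 1]
i=4: 1<18, vec[4] = 18+3 = 21 → [9, 12, 15, 18, 21]
sum = 75

75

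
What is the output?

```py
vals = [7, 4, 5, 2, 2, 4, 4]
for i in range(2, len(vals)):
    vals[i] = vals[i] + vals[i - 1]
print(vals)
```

i=2: vals[2] = 5+4 = 9 → [7, 4, 9, 2, 2, 4, 4]
i=3: vals[3] = 2+9 = 11 → [7, 4, 9, 11, 2, 4, 4]
i=4: vals[4] = 2+11 = 13 → [7, 4, 9, 11, 13, 4, 4]
i=5: vals[5] = 4+13 = 17 → [7, 4, 9, 11, 13, 17, 4]
i=6: vals[6] = 4+17 = 21 → [7, 4, 9, 11, 13, 17, 21]

[7, 4, 9, 11, 13, 17, 21]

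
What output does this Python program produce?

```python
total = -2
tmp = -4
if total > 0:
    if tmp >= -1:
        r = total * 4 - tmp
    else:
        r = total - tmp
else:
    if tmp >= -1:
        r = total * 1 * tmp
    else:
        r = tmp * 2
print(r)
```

-8

total=-2, tmp=-4
total > 0 is False; tmp >= -1 is False
→ r = tmp * 2 = -8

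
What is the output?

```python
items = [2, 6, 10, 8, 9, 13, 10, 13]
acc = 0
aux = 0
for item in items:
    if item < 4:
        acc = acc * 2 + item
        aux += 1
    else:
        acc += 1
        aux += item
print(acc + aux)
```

item=2: <4, acc = 0*2+2 = 2; aux=1
item=6: not <4, acc = 2+1 = 3; aux=7
item=10: not <4, acc = 3+1 = 4; aux=17
item=8: not <4, acc = 4+1 = 5; aux=25
item=9: not <4, acc = 5+1 = 6; aux=34
item=13: not <4, acc = 6+1 = 7; aux=47
item=10: not <4, acc = 7+1 = 8; aux=57
item=13: not <4, acc = 8+1 = 9; aux=70
acc+aux = 9+70 = 79

79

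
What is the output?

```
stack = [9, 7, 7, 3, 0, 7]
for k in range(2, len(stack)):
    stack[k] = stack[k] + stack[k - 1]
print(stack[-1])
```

24

k=2: stack[2] = 7+7 = 14 → [9, 7, 14, 3, 0, 7]
k=3: stack[3] = 3+14 = 17 → [9, 7, 14, 17, 0, 7]
k=4: stack[4] = 0+17 = 17 → [9, 7, 14, 17, 17, 7]
k=5: stack[5] = 7+17 = 24 → [9, 7, 14, 17, 17, 24]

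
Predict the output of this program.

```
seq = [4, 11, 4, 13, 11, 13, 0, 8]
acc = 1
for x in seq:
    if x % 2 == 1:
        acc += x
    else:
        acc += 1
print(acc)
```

53

x=4: not odd, acc = 1+1 = 2
x=11: odd, acc = 2+11 = 13
x=4: not odd, acc = 13+1 = 14
x=13: odd, acc = 14+13 = 27
x=11: odd, acc = 27+11 = 38
x=13: odd, acc = 38+13 = 51
x=0: not odd, acc = 51+1 = 52
x=8: not odd, acc = 52+1 = 53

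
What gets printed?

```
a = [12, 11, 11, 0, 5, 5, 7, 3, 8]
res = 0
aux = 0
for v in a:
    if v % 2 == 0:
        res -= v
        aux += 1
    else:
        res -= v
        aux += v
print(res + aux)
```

v=12: even, res = 0-12 = -12; aux=1
v=11: not even, res = (-12)-11 = -23; aux=12
v=11: not even, res = (-23)-11 = -34; aux=23
v=0: even, res = (-34)-0 = -34; aux=24
v=5: not even, res = (-34)-5 = -39; aux=29
v=5: not even, res = (-39)-5 = -44; aux=34
v=7: not even, res = (-44)-7 = -51; aux=41
v=3: not even, res = (-51)-3 = -54; aux=44
v=8: even, res = (-54)-8 = -62; aux=45
res+aux = (-62)+45 = -17

-17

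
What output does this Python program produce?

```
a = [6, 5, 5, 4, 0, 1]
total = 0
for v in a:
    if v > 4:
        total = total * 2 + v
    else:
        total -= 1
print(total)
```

36

v=6: >4, total = 0*2+6 = 6
v=5: >4, total = 6*2+5 = 17
v=5: >4, total = 17*2+5 = 39
v=4: not >4, total = 39-1 = 38
v=0: not >4, total = 38-1 = 37
v=1: not >4, total = 37-1 = 36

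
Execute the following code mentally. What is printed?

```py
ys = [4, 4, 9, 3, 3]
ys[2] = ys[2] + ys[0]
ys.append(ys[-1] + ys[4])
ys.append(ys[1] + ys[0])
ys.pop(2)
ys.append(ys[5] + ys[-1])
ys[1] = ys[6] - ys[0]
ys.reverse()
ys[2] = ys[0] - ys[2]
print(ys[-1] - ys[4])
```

1

ys[2] = ys[2]+ys[0] = 9+4 = 13 → [4, 4, 13, 3, 3]
append ys[-1]+ys[4] = 3+3 = 6 → [4, 4, 13, 3, 3, 6]
append ys[1]+ys[0] = 4+4 = 8 → [4, 4, 13, 3, 3, 6, 8]
pop(2) removes 13 → [4, 4, 3, 3, 6, 8]
append ys[5]+ys[-1] = 8+8 = 16 → [4, 4, 3, 3, 6, 8, 16]
ys[1] = ys[6]-ys[0] = 16-4 = 12 → [4, 12, 3, 3, 6, 8, 16]
reverse → [16, 8, 6, 3, 3, 12, 4]
ys[2] = ys[0]-ys[2] = 16-6 = 10 → [16, 8, 10, 3, 3, 12, 4]
ys[-1]-ys[4] = 4-3 = 1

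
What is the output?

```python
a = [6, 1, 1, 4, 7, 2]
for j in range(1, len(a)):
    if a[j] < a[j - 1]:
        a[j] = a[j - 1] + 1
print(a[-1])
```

11

j=1: 1<6, a[1] = 6+1 = 7 → [6, 7, 1, 4, 7, 2]
j=2: 1<7, a[2] = 7+1 = 8 → [6, 7, 8, 4, 7, 2]
j=3: 4<8, a[3] = 8+1 = 9 → [6, 7, 8, 9, 7, 2]
j=4: 7<9, a[4] = 9+1 = 10 → [6, 7, 8, 9, 10, 2]
j=5: 2<10, a[5] = 10+1 = 11 → [6, 7, 8, 9, 10, 11]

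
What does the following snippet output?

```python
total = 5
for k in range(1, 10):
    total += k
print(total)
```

k=1: total = 5+1 = 6
k=2: total = 6+2 = 8
k=3: total = 8+3 = 11
k=4: total = 11+4 = 15
k=5: total = 15+5 = 20
k=6: total = 20+6 = 26
k=7: total = 26+7 = 33
k=8: total = 33+8 = 41
k=9: total = 41+9 = 50

50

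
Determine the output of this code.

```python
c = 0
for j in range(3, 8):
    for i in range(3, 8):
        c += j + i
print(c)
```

j=3,i=3: c = 0+6 = 6
j=3,i=4: c = 6+7 = 13
j=3,i=5: c = 13+8 = 21
j=3,i=6: c = 21+9 = 30
j=3,i=7: c = 30+10 = 40
j=4,i=3: c = 40+7 = 47
j=4,i=4: c = 47+8 = 55
j=4,i=5: c = 55+9 = 64
j=4,i=6: c = 64+10 = 74
j=4,i=7: c = 74+11 = 85
j=5,i=3: c = 85+8 = 93
j=5,i=4: c = 93+9 = 102
j=5,i=5: c = 102+10 = 112
j=5,i=6: c = 112+11 = 123
j=5,i=7: c = 123+12 = 135
j=6,i=3: c = 135+9 = 144
j=6,i=4: c = 144+10 = 154
j=6,i=5: c = 154+11 = 165
j=6,i=6: c = 165+12 = 177
j=6,i=7: c = 177+13 = 190
j=7,i=3: c = 190+10 = 200
j=7,i=4: c = 200+11 = 211
j=7,i=5: c = 211+12 = 223
j=7,i=6: c = 223+13 = 236
j=7,i=7: c = 236+14 = 250

250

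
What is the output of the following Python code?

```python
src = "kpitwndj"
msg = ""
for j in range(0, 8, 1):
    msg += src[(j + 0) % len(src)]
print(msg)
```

kpitwndj

j=0: add src[0]='k' → 'k'
j=1: add src[1]='p' → 'kp'
j=2: add src[2]='i' → 'kpi'
j=3: add src[3]='t' → 'kpit'
j=4: add src[4]='w' → 'kpitw'
j=5: add src[5]='n' → 'kpitwn'
j=6: add src[6]='d' → 'kpitwnd'
j=7: add src[7]='j' → 'kpitwndj'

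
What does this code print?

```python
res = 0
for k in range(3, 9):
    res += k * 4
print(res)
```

k=3: res = 0+3*4 = 12
k=4: res = 12+4*4 = 28
k=5: res = 28+5*4 = 48
k=6: res = 48+6*4 = 72
k=7: res = 72+7*4 = 100
k=8: res = 100+8*4 = 132

132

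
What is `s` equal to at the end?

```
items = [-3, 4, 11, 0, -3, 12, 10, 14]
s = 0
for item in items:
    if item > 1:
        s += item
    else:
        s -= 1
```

48

item=-3: not >1, s = 0-1 = -1
item=4: >1, s = (-1)+4 = 3
item=11: >1, s = 3+11 = 14
item=0: not >1, s = 14-1 = 13
item=-3: not >1, s = 13-1 = 12
item=12: >1, s = 12+12 = 24
item=10: >1, s = 24+10 = 34
item=14: >1, s = 34+14 = 48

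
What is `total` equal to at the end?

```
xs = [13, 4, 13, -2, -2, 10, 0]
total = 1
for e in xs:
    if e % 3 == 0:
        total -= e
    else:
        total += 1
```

7

e=13: not %3==0, total = 1+1 = 2
e=4: not %3==0, total = 2+1 = 3
e=13: not %3==0, total = 3+1 = 4
e=-2: not %3==0, total = 4+1 = 5
e=-2: not %3==0, total = 5+1 = 6
e=10: not %3==0, total = 6+1 = 7
e=0: %3==0, total = 7-0 = 7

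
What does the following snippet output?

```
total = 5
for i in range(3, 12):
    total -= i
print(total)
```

-58

i=3: total = 5-3 = 2
i=4: total = 2-4 = -2
i=5: total = (-2)-5 = -7
i=6: total = (-7)-6 = -13
i=7: total = (-13)-7 = -20
i=8: total = (-20)-8 = -28
i=9: total = (-28)-9 = -37
i=10: total = (-37)-10 = -47
i=11: total = (-47)-11 = -58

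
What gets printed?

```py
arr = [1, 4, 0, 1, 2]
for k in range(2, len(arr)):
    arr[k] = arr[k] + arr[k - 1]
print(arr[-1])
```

7

k=2: arr[2] = 0+4 = 4 → [1, 4, 4, 1, 2]
k=3: arr[3] = 1+4 = 5 → [1, 4, 4, 5, 2]
k=4: arr[4] = 2+5 = 7 → [1, 4, 4, 5, 7]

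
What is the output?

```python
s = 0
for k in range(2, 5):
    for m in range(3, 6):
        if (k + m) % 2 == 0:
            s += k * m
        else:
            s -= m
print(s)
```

k=2,m=3: odd sum, s = 0-3 = -3
k=2,m=4: even sum, s = (-3)+8 = 5
k=2,m=5: odd sum, s = 5-5 = 0
k=3,m=3: even sum, s = 0+9 = 9
k=3,m=4: odd sum, s = 9-4 = 5
k=3,m=5: even sum, s = 5+15 = 20
k=4,m=3: odd sum, s = 20-3 = 17
k=4,m=4: even sum, s = 17+16 = 33
k=4,m=5: odd sum, s = 33-5 = 28

28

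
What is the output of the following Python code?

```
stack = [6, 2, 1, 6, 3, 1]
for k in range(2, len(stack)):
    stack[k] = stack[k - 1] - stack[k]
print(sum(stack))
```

k=2: stack[2] = 2-1 = 1 → [6, 2, 1, 6, 3, 1]
k=3: stack[3] = 1-6 = -5 → [6, 2, 1, -5, 3, 1]
k=4: stack[4] = (-5)-3 = -8 → [6, 2, 1, -5, -8, 1]
k=5: stack[5] = (-8)-1 = -9 → [6, 2, 1, -5, -8, -9]
sum = -13

-13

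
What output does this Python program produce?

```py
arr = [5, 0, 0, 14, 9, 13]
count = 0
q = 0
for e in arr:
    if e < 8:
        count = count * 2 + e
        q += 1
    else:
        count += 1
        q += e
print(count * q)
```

e=5: <8, count = 0*2+5 = 5; q=1
e=0: <8, count = 5*2+0 = 10; q=2
e=0: <8, count = 10*2+0 = 20; q=3
e=14: not <8, count = 20+1 = 21; q=17
e=9: not <8, count = 21+1 = 22; q=26
e=13: not <8, count = 22+1 = 23; q=39
count*q = 23*39 = 897

897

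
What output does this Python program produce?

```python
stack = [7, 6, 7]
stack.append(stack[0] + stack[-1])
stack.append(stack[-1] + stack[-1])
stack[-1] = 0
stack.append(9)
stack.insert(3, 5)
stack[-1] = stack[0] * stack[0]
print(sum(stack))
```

append stack[0]+stack[-1] = 7+7 = 14 → [7, 6, 7, 14]
append stack[-1]+stack[-1] = 14+14 = 28 → [7, 6, 7, 14, 28]
stack[-1] = 0 → [7, 6, 7, 14, 0]
append 9 → [7, 6, 7, 14, 0, 9]
insert 5 at 3 → [7, 6, 7, 5, 14, 0, 9]
stack[-1] = stack[0]*stack[0] = 7*7 = 49 → [7, 6, 7, 5, 14, 0, 49]
sum = 88

88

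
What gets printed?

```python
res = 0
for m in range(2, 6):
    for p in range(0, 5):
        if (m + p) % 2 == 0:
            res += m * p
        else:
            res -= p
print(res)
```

m=2,p=0: even sum, res = 0+0 = 0
m=2,p=1: odd sum, res = 0-1 = -1
m=2,p=2: even sum, res = (-1)+4 = 3
m=2,p=3: odd sum, res = 3-3 = 0
m=2,p=4: even sum, res = 0+8 = 8
m=3,p=0: odd sum, res = 8-0 = 8
m=3,p=1: even sum, res = 8+3 = 11
m=3,p=2: odd sum, res = 11-2 = 9
m=3,p=3: even sum, res = 9+9 = 18
m=3,p=4: odd sum, res = 18-4 = 14
m=4,p=0: even sum, res = 14+0 = 14
m=4,p=1: odd sum, res = 14-1 = 13
m=4,p=2: even sum, res = 13+8 = 21
m=4,p=3: odd sum, res = 21-3 = 18
m=4,p=4: even sum, res = 18+16 = 34
m=5,p=0: odd sum, res = 34-0 = 34
m=5,p=1: even sum, res = 34+5 = 39
m=5,p=2: odd sum, res = 39-2 = 37
m=5,p=3: even sum, res = 37+15 = 52
m=5,p=4: odd sum, res = 52-4 = 48

48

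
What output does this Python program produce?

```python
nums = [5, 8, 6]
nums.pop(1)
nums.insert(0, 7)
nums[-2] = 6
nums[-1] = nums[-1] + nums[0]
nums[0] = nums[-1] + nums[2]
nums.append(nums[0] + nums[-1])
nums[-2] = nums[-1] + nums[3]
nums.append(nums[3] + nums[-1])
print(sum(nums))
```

227

pop(1) removes 8 → [5, 6]
insert 7 at 0 → [7, 5, 6]
nums[-2] = 6 → [7, 6, 6]
nums[-1] = nums[-1]+nums[0] = 6+7 = 13 → [7, 6, 13]
nums[0] = nums[-1]+nums[2] = 13+13 = 26 → [26, 6, 13]
append nums[0]+nums[-1] = 26+13 = 39 → [26, 6, 13, 39]
nums[-2] = nums[-1]+nums[3] = 39+39 = 78 → [26, 6, 78, 39]
append nums[3]+nums[-1] = 39+39 = 78 → [26, 6, 78, 39, 78]
sum = 227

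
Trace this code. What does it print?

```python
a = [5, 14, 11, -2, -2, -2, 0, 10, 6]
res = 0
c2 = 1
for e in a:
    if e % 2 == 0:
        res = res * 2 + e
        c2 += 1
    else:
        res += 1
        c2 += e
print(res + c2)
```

1026

e=5: not even, res = 0+1 = 1; c2=6
e=14: even, res = 1*2+14 = 16; c2=7
e=11: not even, res = 16+1 = 17; c2=18
e=-2: even, res = 17*2+(-2) = 32; c2=19
e=-2: even, res = 32*2+(-2) = 62; c2=20
e=-2: even, res = 62*2+(-2) = 122; c2=21
e=0: even, res = 122*2+0 = 244; c2=22
e=10: even, res = 244*2+10 = 498; c2=23
e=6: even, res = 498*2+6 = 1002; c2=24
res+c2 = 1002+24 = 1026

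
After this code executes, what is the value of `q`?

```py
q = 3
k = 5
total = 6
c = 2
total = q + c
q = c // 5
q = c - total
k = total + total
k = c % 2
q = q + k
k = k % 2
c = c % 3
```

total = 3+2 = 5
q = 2//5 = 0
q = 2-5 = -3
k = 5+5 = 10
k = 2%2 = 0
q = (-3)+0 = -3
k = 0%2 = 0
c = 2%3 = 2

-3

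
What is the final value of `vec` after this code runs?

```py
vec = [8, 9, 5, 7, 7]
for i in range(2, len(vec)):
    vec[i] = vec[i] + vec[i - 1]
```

[8, 9, 14, 21, 28]

i=2: vec[2] = 5+9 = 14 → [8, 9, 14, 7, 7]
i=3: vec[3] = 7+14 = 21 → [8, 9, 14, 21, 7]
i=4: vec[4] = 7+21 = 28 → [8, 9, 14, 21, 28]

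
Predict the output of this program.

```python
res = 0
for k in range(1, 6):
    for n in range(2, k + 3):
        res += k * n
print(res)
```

k=1,n=2: res = 0+2 = 2
k=1,n=3: res = 2+3 = 5
k=2,n=2: res = 5+4 = 9
k=2,n=3: res = 9+6 = 15
k=2,n=4: res = 15+8 = 23
k=3,n=2: res = 23+6 = 29
k=3,n=3: res = 29+9 = 38
k=3,n=4: res = 38+12 = 50
k=3,n=5: res = 50+15 = 65
k=4,n=2: res = 65+8 = 73
k=4,n=3: res = 73+12 = 85
k=4,n=4: res = 85+16 = 101
k=4,n=5: res = 101+20 = 121
k=4,n=6: res = 121+24 = 145
k=5,n=2: res = 145+10 = 155
k=5,n=3: res = 155+15 = 170
k=5,n=4: res = 170+20 = 190
k=5,n=5: res = 190+25 = 215
k=5,n=6: res = 215+30 = 245
k=5,n=7: res = 245+35 = 280

280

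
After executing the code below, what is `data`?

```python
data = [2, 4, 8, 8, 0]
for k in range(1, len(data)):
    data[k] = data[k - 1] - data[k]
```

[2, -2, -10, -18, -18]

k=1: data[1] = 2-4 = -2 → [2, -2, 8, 8, 0]
k=2: data[2] = (-2)-8 = -10 → [2, -2, -10, 8, 0]
k=3: data[3] = (-10)-8 = -18 → [2, -2, -10, -18, 0]
k=4: data[4] = (-18)-0 = -18 → [2, -2, -10, -18, -18]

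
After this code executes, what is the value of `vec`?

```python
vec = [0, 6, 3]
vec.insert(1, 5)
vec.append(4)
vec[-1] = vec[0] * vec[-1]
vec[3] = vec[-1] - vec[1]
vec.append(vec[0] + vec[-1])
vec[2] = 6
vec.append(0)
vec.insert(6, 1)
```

[0, 5, 6, -5, 0, 0, 1, 0]

insert 5 at 1 → [0, 5, 6, 3]
append 4 → [0, 5, 6, 3, 4]
vec[-1] = vec[0]*vec[-1] = 0*4 = 0 → [0, 5, 6, 3, 0]
vec[3] = vec[-1]-vec[1] = 0-5 = -5 → [0, 5, 6, -5, 0]
append vec[0]+vec[-1] = 0+0 = 0 → [0, 5, 6, -5, 0, 0]
vec[2] = 6 → [0, 5, 6, -5, 0, 0]
append 0 → [0, 5, 6, -5, 0, 0, 0]
insert 1 at 6 → [0, 5, 6, -5, 0, 0, 1, 0]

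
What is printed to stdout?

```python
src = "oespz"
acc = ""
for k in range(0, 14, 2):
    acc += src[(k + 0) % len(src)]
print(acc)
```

oszepos

k=0: add src[0]='o' → 'o'
k=2: add src[2]='s' → 'os'
k=4: add src[4]='z' → 'osz'
k=6: add src[1]='e' → 'osze'
k=8: add src[3]='p' → 'oszep'
k=10: add src[0]='o' → 'oszepo'
k=12: add src[2]='s' → 'oszepos'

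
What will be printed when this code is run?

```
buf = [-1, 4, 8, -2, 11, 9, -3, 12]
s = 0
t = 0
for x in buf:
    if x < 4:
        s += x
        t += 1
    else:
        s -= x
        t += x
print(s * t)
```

-2350

x=-1: <4, s = 0+(-1) = -1; t=1
x=4: not <4, s = (-1)-4 = -5; t=5
x=8: not <4, s = (-5)-8 = -13; t=13
x=-2: <4, s = (-13)+(-2) = -15; t=14
x=11: not <4, s = (-15)-11 = -26; t=25
x=9: not <4, s = (-26)-9 = -35; t=34
x=-3: <4, s = (-35)+(-3) = -38; t=35
x=12: not <4, s = (-38)-12 = -50; t=47
s*t = (-50)*47 = -2350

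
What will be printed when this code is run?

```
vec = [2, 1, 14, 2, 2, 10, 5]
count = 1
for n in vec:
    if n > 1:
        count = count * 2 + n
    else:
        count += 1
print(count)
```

433

n=2: >1, count = 1*2+2 = 4
n=1: not >1, count = 4+1 = 5
n=14: >1, count = 5*2+14 = 24
n=2: >1, count = 24*2+2 = 50
n=2: >1, count = 50*2+2 = 102
n=10: >1, count = 102*2+10 = 214
n=5: >1, count = 214*2+5 = 433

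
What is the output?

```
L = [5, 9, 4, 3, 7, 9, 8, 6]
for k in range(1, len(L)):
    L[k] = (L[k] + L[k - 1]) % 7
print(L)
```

[5, 0, 4, 0, 0, 2, 3, 2]

k=1: L[1] = (9+5)%7 = 0 → [5, 0, 4, 3, 7, 9, 8, 6]
k=2: L[2] = (4+0)%7 = 4 → [5, 0, 4, 3, 7, 9, 8, 6]
k=3: L[3] = (3+4)%7 = 0 → [5, 0, 4, 0, 7, 9, 8, 6]
k=4: L[4] = (7+0)%7 = 0 → [5, 0, 4, 0, 0, 9, 8, 6]
k=5: L[5] = (9+0)%7 = 2 → [5, 0, 4, 0, 0, 2, 8, 6]
k=6: L[6] = (8+2)%7 = 3 → [5, 0, 4, 0, 0, 2, 3, 6]
k=7: L[7] = (6+3)%7 = 2 → [5, 0, 4, 0, 0, 2, 3, 2]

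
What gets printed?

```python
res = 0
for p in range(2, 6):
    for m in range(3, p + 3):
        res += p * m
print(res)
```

247

p=2,m=3: res = 0+6 = 6
p=2,m=4: res = 6+8 = 14
p=3,m=3: res = 14+9 = 23
p=3,m=4: res = 23+12 = 35
p=3,m=5: res = 35+15 = 50
p=4,m=3: res = 50+12 = 62
p=4,m=4: res = 62+16 = 78
p=4,m=5: res = 78+20 = 98
p=4,m=6: res = 98+24 = 122
p=5,m=3: res = 122+15 = 137
p=5,m=4: res = 137+20 = 157
p=5,m=5: res = 157+25 = 182
p=5,m=6: res = 182+30 = 212
p=5,m=7: res = 212+35 = 247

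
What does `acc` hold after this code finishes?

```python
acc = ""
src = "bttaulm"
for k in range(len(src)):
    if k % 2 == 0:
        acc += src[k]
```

k=0: add 'b' → 'b'
k=1: skip
k=2: add 't' → 'bt'
k=3: skip
k=4: add 'u' → 'btu'
k=5: skip
k=6: add 'm' → 'btum'

'btum'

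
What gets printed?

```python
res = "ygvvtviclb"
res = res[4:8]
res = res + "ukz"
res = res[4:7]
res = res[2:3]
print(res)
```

z

slice [4:8] → 'tvic'
+ 'ukz' → 'tvicukz'
slice [4:7] → 'ukz'
slice [2:3] → 'z'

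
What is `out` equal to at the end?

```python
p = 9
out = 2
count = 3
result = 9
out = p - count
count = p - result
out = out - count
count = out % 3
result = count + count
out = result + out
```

out = 9-3 = 6
count = 9-9 = 0
out = 6-0 = 6
count = 6%3 = 0
result = 0+0 = 0
out = 0+6 = 6

6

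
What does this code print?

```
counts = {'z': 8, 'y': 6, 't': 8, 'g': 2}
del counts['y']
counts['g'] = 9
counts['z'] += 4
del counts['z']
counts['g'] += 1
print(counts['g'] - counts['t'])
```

del 'y' → {'z': 8, 't': 8, 'g': 2}
counts['g'] = 9 → {'z': 8, 't': 8, 'g': 9}
counts['z'] = 8+4 = 12 → {'z': 12, 't': 8, 'g': 9}
del 'z' → {'t': 8, 'g': 9}
counts['g'] = 9+1 = 10 → {'t': 8, 'g': 10}
counts['g']-counts['t'] = 10-8 = 2

2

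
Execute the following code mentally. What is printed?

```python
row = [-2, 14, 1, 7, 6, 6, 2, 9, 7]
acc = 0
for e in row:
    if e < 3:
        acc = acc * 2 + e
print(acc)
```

-4

e=-2: <3, acc = 0*2+(-2) = -2
e=14: not <3
e=1: <3, acc = (-2)*2+1 = -3
e=7: not <3
e=6: not <3
e=6: not <3
e=2: <3, acc = (-3)*2+2 = -4
e=9: not <3
e=7: not <3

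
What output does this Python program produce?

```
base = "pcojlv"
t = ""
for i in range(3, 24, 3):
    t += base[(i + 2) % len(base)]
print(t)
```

i=3: add base[5]='v' → 'v'
i=6: add base[2]='o' → 'vo'
i=9: add base[5]='v' → 'vov'
i=12: add base[2]='o' → 'vovo'
i=15: add base[5]='v' → 'vovov'
i=18: add base[2]='o' → 'vovovo'
i=21: add base[5]='v' → 'vovovov'

vovovov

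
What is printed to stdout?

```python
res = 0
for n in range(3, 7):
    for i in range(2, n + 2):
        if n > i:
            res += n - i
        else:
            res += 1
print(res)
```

28

n=3,i=2: 3>2, res = 0+1 = 1
n=3,i=3: not 3>3, res = 1+1 = 2
n=3,i=4: not 3>4, res = 2+1 = 3
n=4,i=2: 4>2, res = 3+2 = 5
n=4,i=3: 4>3, res = 5+1 = 6
n=4,i=4: not 4>4, res = 6+1 = 7
n=4,i=5: not 4>5, res = 7+1 = 8
n=5,i=2: 5>2, res = 8+3 = 11
n=5,i=3: 5>3, res = 11+2 = 13
n=5,i=4: 5>4, res = 13+1 = 14
n=5,i=5: not 5>5, res = 14+1 = 15
n=5,i=6: not 5>6, res = 15+1 = 16
n=6,i=2: 6>2, res = 16+4 = 20
n=6,i=3: 6>3, res = 20+3 = 23
n=6,i=4: 6>4, res = 23+2 = 25
n=6,i=5: 6>5, res = 25+1 = 26
n=6,i=6: not 6>6, res = 26+1 = 27
n=6,i=7: not 6>7, res = 27+1 = 28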